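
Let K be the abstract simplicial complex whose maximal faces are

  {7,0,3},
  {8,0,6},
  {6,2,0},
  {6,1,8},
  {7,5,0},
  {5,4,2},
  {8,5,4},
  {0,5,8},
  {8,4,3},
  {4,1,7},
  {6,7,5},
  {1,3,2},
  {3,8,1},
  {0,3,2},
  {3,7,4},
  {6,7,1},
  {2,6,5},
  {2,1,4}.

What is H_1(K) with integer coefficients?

H_1 = Z ⊕ Z_2.

Order the vertices as 0 < 1 < 2 < 3 < 4 < 5 < 6 < 7 < 8. Listing each simplex with vertices in this order, K has dimension 2 with simplices:

  0-simplices (9): [0], [1], [2], [3], [4], [5], [6], [7], [8]
  1-simplices (27): (27 of them)
  2-simplices (18): [0,2,3], [0,2,6], [0,3,7], [0,5,7], [0,5,8], [0,6,8], [1,2,3], [1,2,4], [1,3,8], [1,4,7], [1,6,7], [1,6,8], [2,4,5], [2,5,6], [3,4,7], [3,4,8], [4,5,8], [5,6,7]

so the chain groups are C_0 ≅ Z^9, C_1 ≅ Z^27, C_2 ≅ Z^18.

∂_1: C_1 → C_0 sends each edge [p,q] (with p < q) to q − p.
The resulting 9×27 matrix has rank 8, and its Smith normal form has invariant factors (1,1,1,1,1,1,1,1).

Boundary ∂_2: C_2 → C_1 acts by ∂[p,q,r] = [q,r] − [p,r] + [p,q]. For instance
  ∂[1,6,8] = [6,8] − [1,8] + [1,6],
  ∂[1,3,8] = [3,8] − [1,8] + [1,3].
The 27×18 boundary matrix has rank 18 and Smith normal form diag(1,1,1,1,1,1,1,1,1,1,1,1,1,1,1,1,1,2).

Reading off H_k = ker ∂_k / im ∂_{k+1}:

  H_1: rank ker ∂_1 − rank ∂_2 = (27 − 8) − 18 = 1, and ∂_2 has invariant factor 2 > 1, so H_1 = Z ⊕ Z_2.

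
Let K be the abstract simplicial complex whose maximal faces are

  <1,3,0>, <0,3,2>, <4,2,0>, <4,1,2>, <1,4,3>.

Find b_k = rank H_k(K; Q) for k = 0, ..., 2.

b_0 = 1, b_1 = 1, b_2 = 0.

K has 5 vertices, 10 edges, 5 triangles.
rank ∂_0 = 0, rank ∂_1 = 4 ⇒ b_0 = 5 − 0 − 4 = 1; all invariant factors of ∂_1 are 1 so no torsion. So H_0 ≅ Z.
rank ∂_1 = 4, rank ∂_2 = 5 ⇒ b_1 = 10 − 4 − 5 = 1; all invariant factors of ∂_2 are 1 so no torsion. So H_1 ≅ Z.
rank ∂_2 = 5, rank ∂_3 = 0 ⇒ b_2 = 5 − 5 − 0 = 0. So H_2 ≅ 0.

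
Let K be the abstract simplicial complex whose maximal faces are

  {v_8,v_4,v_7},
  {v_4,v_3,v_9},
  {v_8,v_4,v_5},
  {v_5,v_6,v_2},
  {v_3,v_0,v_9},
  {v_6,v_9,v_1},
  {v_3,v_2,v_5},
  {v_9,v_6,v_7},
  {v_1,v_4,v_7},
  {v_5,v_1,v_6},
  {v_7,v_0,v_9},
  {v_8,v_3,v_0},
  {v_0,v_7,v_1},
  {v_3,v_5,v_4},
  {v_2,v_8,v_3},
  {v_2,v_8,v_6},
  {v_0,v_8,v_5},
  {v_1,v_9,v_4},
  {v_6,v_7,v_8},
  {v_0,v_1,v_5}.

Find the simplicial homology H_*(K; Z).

Take the total order v_0 < v_1 < v_2 < v_3 < v_4 < v_5 < v_6 < v_7 < v_8 < v_9 on the vertex set. Then K (dimension 2) consists of the simplices:

  0-simplices (10): [v_0], [v_1], [v_2], [v_3], [v_4], [v_5], [v_6], [v_7], [v_8], [v_9]
  1-simplices (30): (30 of them)
  2-simplices (20): (20 of them)

giving chain groups C_0 ≅ Z^10, C_1 ≅ Z^30, C_2 ≅ Z^20.

Boundary ∂_1: C_1 → C_0 sends each edge [p,q] (with p < q) to q − p. For instance
  ∂[v_7,v_9] = [v_9] − [v_7].
This gives a 10×30 integer matrix of rank 9; reducing to Smith normal form yields diagonal entries (1,1,1,1,1,1,1,1,1).

The boundary map ∂_2: C_2 → C_1 acts by ∂[p,q,r] = [q,r] − [p,r] + [p,q]. For instance
  ∂[v_0,v_7,v_9] = [v_7,v_9] − [v_0,v_9] + [v_0,v_7],
  ∂[v_0,v_3,v_9] = [v_3,v_9] − [v_0,v_9] + [v_0,v_3].
The 30×20 boundary matrix has rank 20 and Smith normal form diag(1,1,1,1,1,1,1,1,1,1,1,1,1,1,1,1,1,1,1,2).

Reading off H_k = ker ∂_k / im ∂_{k+1}:

  H_0: rank C_0 − rank ∂_1 = 10 − 9 = 1, and the invariant factors of ∂_1 are all 1, so H_0 = Z.
  H_1: rank ker ∂_1 − rank ∂_2 = (30 − 9) − 20 = 1, and ∂_2 has invariant factor 2 > 1, so H_1 = Z ⊕ Z_2.
  H_2: rank ker ∂_2 − rank ∂_3 = (20 − 20) − 0 = 0, and there is no ∂_3, so H_2 = 0.

As a check, the Euler characteristic is 10 − 30 + 20 = 0, which agrees with 1 − 1 + 0 = 0.

H_0 ≅ Z,  H_1 ≅ Z ⊕ Z_2,  H_2 = 0.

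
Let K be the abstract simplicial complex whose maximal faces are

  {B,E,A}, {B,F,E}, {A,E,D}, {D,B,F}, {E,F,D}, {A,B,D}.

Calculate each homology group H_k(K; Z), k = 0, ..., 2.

Take the total order A < B < D < E < F on the vertex set. Then K (dimension 2) consists of the simplices:

  0-simplices (5): A, B, D, E, F
  1-simplices (9): AB, AD, AE, BD, BE, BF, DE, DF, EF
  2-simplices (6): ABD, ABE, ADE, BDF, BEF, DEF

giving chain groups C_0 ≅ Z^5, C_1 ≅ Z^9, C_2 ≅ Z^6.

∂_1: C_1 → C_0 maps an edge to its endpoints' difference, ∂[p,q] = q − p.
The resulting 5×9 matrix has rank 4, and its Smith normal form has invariant factors (1,1,1,1).

The boundary map ∂_2: C_2 → C_1 sends each 2-simplex [p,q,r] to [q,r] − [p,r] + [p,q]. For instance
  ∂ABE = BE − AE + AB,
  ∂BEF = EF − BF + BE.
The resulting 9×6 matrix has rank 5, and its Smith normal form has invariant factors (1,1,1,1,1).

Computing H_k = (kernel of ∂_k) / (image of ∂_{k+1}):

  H_0: rank C_0 − rank ∂_1 = 5 − 4 = 1, and the invariant factors of ∂_1 are all 1, so H_0 = Z.
  H_1: rank ker ∂_1 − rank ∂_2 = (9 − 4) − 5 = 0, and the invariant factors of ∂_2 are all 1, so H_1 = 0.
  H_2: rank ker ∂_2 − rank ∂_3 = (6 − 5) − 0 = 1, and there is no ∂_3, so H_2 = Z.

As a check, the Euler characteristic is 5 − 9 + 6 = 2, which agrees with 1 − 0 + 1 = 2.

H_0 = Z,  H_1 = 0,  H_2 = Z.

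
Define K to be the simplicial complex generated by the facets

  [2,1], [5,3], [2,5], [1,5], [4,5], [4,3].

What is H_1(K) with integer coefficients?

H_1 ≅ Z^2.

We work with the vertex ordering 1 < 2 < 3 < 4 < 5. The simplices of K, each written with vertices in increasing order, are:

  0-simplices (5): [1], [2], [3], [4], [5]
  1-simplices (6): [1,2], [1,5], [2,5], [3,4], [3,5], [4,5]

Hence C_0 ≅ Z^5, C_1 ≅ Z^6.

∂_1: C_1 → C_0 maps an edge to its endpoints' difference, ∂[p,q] = q − p. For instance
  ∂[3,4] = [4] − [3].
As a 5×6 matrix over Z this has rank 4, with invariant factors (1,1,1,1).

Reading off H_k = ker ∂_k / im ∂_{k+1}:

  H_1: rank ker ∂_1 − rank ∂_2 = (6 − 4) − 0 = 2, and there is no ∂_2, so H_1 ≅ Z^2.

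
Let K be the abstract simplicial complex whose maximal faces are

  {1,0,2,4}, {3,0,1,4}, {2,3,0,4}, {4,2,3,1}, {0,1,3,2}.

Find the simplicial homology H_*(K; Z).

H_0 = Z,  H_1 = 0,  H_2 = 0,  H_3 = Z.

Order the vertices as 0 < 1 < 2 < 3 < 4. Listing each simplex with vertices in this order, K has dimension 3 with simplices:

  0-simplices (5): [0], [1], [2], [3], [4]
  1-simplices (10): [0,1], [0,2], [0,3], [0,4], [1,2], [1,3], [1,4], [2,3], [2,4], [3,4]
  2-simplices (10): [0,1,2], [0,1,3], [0,1,4], [0,2,3], [0,2,4], [0,3,4], [1,2,3], [1,2,4], [1,3,4], [2,3,4]
  3-simplices (5): [0,1,2,3], [0,1,2,4], [0,1,3,4], [0,2,3,4], [1,2,3,4]

giving chain groups C_0 ≅ Z^5, C_1 ≅ Z^10, C_2 ≅ Z^10, C_3 ≅ Z^5.

Boundary ∂_1: C_1 → C_0 sends each edge [p,q] (with p < q) to q − p. For instance
  ∂[0,3] = [3] − [0].
This gives a 5×10 integer matrix of rank 4; reducing to Smith normal form yields diagonal entries (1,1,1,1).

Boundary ∂_2: C_2 → C_1 acts by ∂[p,q,r] = [q,r] − [p,r] + [p,q]. For instance
  ∂[0,1,3] = [1,3] − [0,3] + [0,1],
  ∂[0,1,4] = [1,4] − [0,4] + [0,1].
This gives a 10×10 integer matrix of rank 6; reducing to Smith normal form yields diagonal entries (1,1,1,1,1,1).

The boundary map ∂_3: C_3 → C_2 sends each 3-simplex σ to the alternating sum Σ_i (−1)^i (σ with its i-th vertex removed). For instance
  ∂[0,1,3,4] = [1,3,4] − [0,3,4] + [0,1,4] − [0,1,3],
  ∂[0,1,2,3] = [1,2,3] − [0,2,3] + [0,1,3] − [0,1,2].
The resulting 10×5 matrix has rank 4, and its Smith normal form has invariant factors (1,1,1,1).

Reading off H_k = ker ∂_k / im ∂_{k+1}:

  H_0: rank C_0 − rank ∂_1 = 5 − 4 = 1, and the invariant factors of ∂_1 are all 1, so H_0 = Z.
  H_1: rank ker ∂_1 − rank ∂_2 = (10 − 4) − 6 = 0, and the invariant factors of ∂_2 are all 1, so H_1 = 0.
  H_2: rank ker ∂_2 − rank ∂_3 = (10 − 6) − 4 = 0, and the invariant factors of ∂_3 are all 1, so H_2 = 0.
  H_3: rank ker ∂_3 − rank ∂_4 = (5 − 4) − 0 = 1, and there is no ∂_4, so H_3 = Z.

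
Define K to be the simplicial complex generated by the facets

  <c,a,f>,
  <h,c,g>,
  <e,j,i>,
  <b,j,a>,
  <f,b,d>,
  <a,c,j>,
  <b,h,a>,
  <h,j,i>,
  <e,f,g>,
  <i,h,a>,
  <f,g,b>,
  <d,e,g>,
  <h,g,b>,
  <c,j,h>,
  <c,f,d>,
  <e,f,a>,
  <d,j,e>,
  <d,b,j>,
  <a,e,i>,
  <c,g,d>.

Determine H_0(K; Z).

Order the vertices as a < b < c < d < e < f < g < h < i < j. Listing each simplex with vertices in this order, K has dimension 2 with simplices:

  0-simplices (10): a, b, c, d, e, f, g, h, i, j
  1-simplices (30): ab, ac, ae, af, ah, ai, aj, bd, bf, bg, bh, bj, cd, cf, cg, ch, cj, de, df, dg, dj, ef, eg, ei, ej, fg, gh, hi, hj, ij
  2-simplices (20): abh, abj, acf, acj, aef, aei, ahi, bdf, bdj, bfg, bgh, cdf, cdg, cgh, chj, deg, dej, efg, eij, hij

giving chain groups C_0 ≅ Z^10, C_1 ≅ Z^30, C_2 ≅ Z^20.

∂_1: C_1 → C_0 sends each edge [p,q] (with p < q) to q − p. For instance
  ∂bd = d − b.
As a 10×30 matrix over Z this has rank 9, with invariant factors (1,1,1,1,1,1,1,1,1).

Boundary ∂_2: C_2 → C_1 sends each 2-simplex [p,q,r] to [q,r] − [p,r] + [p,q]. For instance
  ∂chj = hj − cj + ch,
  ∂bfg = fg − bg + bf.
The resulting 30×20 matrix has rank 20, and its Smith normal form has invariant factors (1,1,1,1,1,1,1,1,1,1,1,1,1,1,1,1,1,1,1,2).

Computing H_k = (kernel of ∂_k) / (image of ∂_{k+1}):

  H_0: rank C_0 − rank ∂_1 = 10 − 9 = 1, and the invariant factors of ∂_1 are all 1, so H_0 = Z.

H_0 = Z.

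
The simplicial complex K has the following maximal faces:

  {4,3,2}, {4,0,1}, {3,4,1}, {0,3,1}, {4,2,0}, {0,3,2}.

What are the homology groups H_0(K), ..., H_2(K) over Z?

K has 5 vertices, 9 edges, 6 triangles.
rank ∂_0 = 0, rank ∂_1 = 4 ⇒ b_0 = 5 − 0 − 4 = 1; all invariant factors of ∂_1 are 1 so no torsion. So H_0 = Z.
rank ∂_1 = 4, rank ∂_2 = 5 ⇒ b_1 = 9 − 4 − 5 = 0; all invariant factors of ∂_2 are 1 so no torsion. So H_1 = 0.
rank ∂_2 = 5, rank ∂_3 = 0 ⇒ b_2 = 6 − 5 − 0 = 1. So H_2 = Z.

H_0 ≅ Z,  H_1 = 0,  H_2 ≅ Z.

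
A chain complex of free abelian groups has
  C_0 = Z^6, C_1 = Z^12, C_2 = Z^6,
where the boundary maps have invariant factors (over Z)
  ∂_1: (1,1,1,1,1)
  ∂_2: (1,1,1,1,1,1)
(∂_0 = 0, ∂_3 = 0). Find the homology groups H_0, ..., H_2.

H_0: b_0 = 6 − 0 − 5 = 1; torsion from ∂_1 factors > 1: none. So H_0 ≅ Z.
H_1: b_1 = 12 − 5 − 6 = 1; torsion from ∂_2 factors > 1: none. So H_1 ≅ Z.
H_2: b_2 = 6 − 6 − 0 = 0; torsion from ∂_3 factors > 1: none. So H_2 ≅ 0.

H_0 ≅ Z,  H_1 ≅ Z,  H_2 = 0.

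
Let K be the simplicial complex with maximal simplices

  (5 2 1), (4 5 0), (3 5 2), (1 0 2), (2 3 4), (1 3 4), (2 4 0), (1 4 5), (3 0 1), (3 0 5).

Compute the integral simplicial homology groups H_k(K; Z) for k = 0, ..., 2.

Order the vertices as 0 < 1 < 2 < 3 < 4 < 5. Listing each simplex with vertices in this order, K has dimension 2 with simplices:

  0-simplices (6): [0], [1], [2], [3], [4], [5]
  1-simplices (15): [0,1], [0,2], [0,3], [0,4], [0,5], [1,2], [1,3], [1,4], [1,5], [2,3], [2,4], [2,5], [3,4], [3,5], [4,5]
  2-simplices (10): [0,1,2], [0,1,3], [0,2,4], [0,3,5], [0,4,5], [1,2,5], [1,3,4], [1,4,5], [2,3,4], [2,3,5]

giving chain groups C_0 ≅ Z^6, C_1 ≅ Z^15, C_2 ≅ Z^10.

Boundary ∂_1: C_1 → C_0 maps an edge to its endpoints' difference, ∂[p,q] = q − p. For instance
  ∂[2,3] = [3] − [2].
This gives a 6×15 integer matrix of rank 5; reducing to Smith normal form yields diagonal entries (1,1,1,1,1).

The boundary map ∂_2: C_2 → C_1 maps a triangle to the signed sum of its edges. For instance
  ∂[0,4,5] = [4,5] − [0,5] + [0,4],
  ∂[1,2,5] = [2,5] − [1,5] + [1,2].
As a 15×10 matrix over Z this has rank 10, with invariant factors (1,1,1,1,1,1,1,1,1,2).

Computing H_k = (kernel of ∂_k) / (image of ∂_{k+1}):

  H_0: rank C_0 − rank ∂_1 = 6 − 5 = 1, and the invariant factors of ∂_1 are all 1, so H_0 = Z.
  H_1: rank ker ∂_1 − rank ∂_2 = (15 − 5) − 10 = 0, and ∂_2 has invariant factor 2 > 1, so H_1 = Z_2.
  H_2: rank ker ∂_2 − rank ∂_3 = (10 − 10) − 0 = 0, and there is no ∂_3, so H_2 = 0.

As a check, the Euler characteristic is 6 − 15 + 10 = 1, which agrees with 1 − 0 + 0 = 1.

H_0 ≅ Z,  H_1 ≅ Z_2,  H_2 = 0.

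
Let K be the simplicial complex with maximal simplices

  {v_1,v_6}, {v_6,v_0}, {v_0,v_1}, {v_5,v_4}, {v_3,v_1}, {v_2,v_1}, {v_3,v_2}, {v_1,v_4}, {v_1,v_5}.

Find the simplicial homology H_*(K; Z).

H_0 ≅ Z,  H_1 ≅ Z^3.

Order the vertices as v_0 < v_1 < v_2 < v_3 < v_4 < v_5 < v_6. Listing each simplex with vertices in this order, K has dimension 1 with simplices:

  0-simplices (7): [v_0], [v_1], [v_2], [v_3], [v_4], [v_5], [v_6]
  1-simplices (9): [v_0,v_1], [v_0,v_6], [v_1,v_2], [v_1,v_3], [v_1,v_4], [v_1,v_5], [v_1,v_6], [v_2,v_3], [v_4,v_5]

giving chain groups C_0 ≅ Z^7, C_1 ≅ Z^9.

∂_1: C_1 → C_0 sends each edge [p,q] (with p < q) to q − p.
This gives a 7×9 integer matrix of rank 6; reducing to Smith normal form yields diagonal entries (1,1,1,1,1,1).

Reading off H_k = ker ∂_k / im ∂_{k+1}:

  H_0: rank C_0 − rank ∂_1 = 7 − 6 = 1, and the invariant factors of ∂_1 are all 1, so H_0 = Z.
  H_1: rank ker ∂_1 − rank ∂_2 = (9 − 6) − 0 = 3, and there is no ∂_2, so H_1 = Z^3.

As a check, the Euler characteristic is 7 − 9 = -2, which agrees with 1 − 3 = -2.
(K is a triangulation of a wedge of 3 circles.)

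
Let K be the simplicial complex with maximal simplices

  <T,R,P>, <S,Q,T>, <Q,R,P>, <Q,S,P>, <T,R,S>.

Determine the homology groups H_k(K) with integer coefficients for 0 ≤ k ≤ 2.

Fix the vertex order P < Q < R < S < T and write every simplex with vertices in increasing order. Then dim K = 2 and the simplices of K are:

  0-simplices (5): P, Q, R, S, T
  1-simplices (10): PQ, PR, PS, PT, QR, QS, QT, RS, RT, ST
  2-simplices (5): PQR, PQS, PRT, QST, RST

so the chain groups are C_0 ≅ Z^5, C_1 ≅ Z^10, C_2 ≅ Z^5.

Boundary ∂_1: C_1 → C_0 is given by ∂[p,q] = [q] − [p]. For instance
  ∂PR = R − P.
The resulting 5×10 matrix has rank 4, and its Smith normal form has invariant factors (1,1,1,1).

Boundary ∂_2: C_2 → C_1 sends each 2-simplex [p,q,r] to [q,r] − [p,r] + [p,q]. For instance
  ∂RST = ST − RT + RS,
  ∂QST = ST − QT + QS.
The resulting 10×5 matrix has rank 5, and its Smith normal form has invariant factors (1,1,1,1,1).

Now H_k = ker ∂_k / im ∂_{k+1}, so:

  H_0: rank C_0 − rank ∂_1 = 5 − 4 = 1, and the invariant factors of ∂_1 are all 1, so H_0 ≅ Z.
  H_1: rank ker ∂_1 − rank ∂_2 = (10 − 4) − 5 = 1, and the invariant factors of ∂_2 are all 1, so H_1 ≅ Z.
  H_2: rank ker ∂_2 − rank ∂_3 = (5 − 5) − 0 = 0, and there is no ∂_3, so H_2 ≅ 0.

As a check, the Euler characteristic is 5 − 10 + 5 = 0, which agrees with 1 − 1 + 0 = 0.

H_0 = Z,  H_1 = Z,  H_2 = 0.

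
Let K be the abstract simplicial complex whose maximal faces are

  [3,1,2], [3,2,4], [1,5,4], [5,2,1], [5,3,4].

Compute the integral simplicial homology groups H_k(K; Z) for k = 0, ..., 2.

H_0 = Z,  H_1 = Z,  H_2 = 0.

K has 5 vertices, 10 edges, 5 triangles.
rank ∂_0 = 0, rank ∂_1 = 4 ⇒ b_0 = 5 − 0 − 4 = 1; all invariant factors of ∂_1 are 1 so no torsion. So H_0 ≅ Z.
rank ∂_1 = 4, rank ∂_2 = 5 ⇒ b_1 = 10 − 4 − 5 = 1; all invariant factors of ∂_2 are 1 so no torsion. So H_1 ≅ Z.
rank ∂_2 = 5, rank ∂_3 = 0 ⇒ b_2 = 5 − 5 − 0 = 0. So H_2 ≅ 0.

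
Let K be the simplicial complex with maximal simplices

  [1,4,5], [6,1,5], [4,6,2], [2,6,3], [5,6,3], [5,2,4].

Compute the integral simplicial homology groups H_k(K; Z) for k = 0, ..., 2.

Order the vertices as 1 < 2 < 3 < 4 < 5 < 6. Listing each simplex with vertices in this order, K has dimension 2 with simplices:

  0-simplices (6): [1], [2], [3], [4], [5], [6]
  1-simplices (12): [1,4], [1,5], [1,6], [2,3], [2,4], [2,5], [2,6], [3,5], [3,6], [4,5], [4,6], [5,6]
  2-simplices (6): [1,4,5], [1,5,6], [2,3,6], [2,4,5], [2,4,6], [3,5,6]

so the chain groups are C_0 ≅ Z^6, C_1 ≅ Z^12, C_2 ≅ Z^6.

Boundary ∂_1: C_1 → C_0 sends each edge [p,q] (with p < q) to q − p. For instance
  ∂[3,6] = [6] − [3].
The resulting 6×12 matrix has rank 5, and its Smith normal form has invariant factors (1,1,1,1,1).

∂_2: C_2 → C_1 maps a triangle to the signed sum of its edges. For instance
  ∂[1,5,6] = [5,6] − [1,6] + [1,5],
  ∂[2,4,6] = [4,6] − [2,6] + [2,4].
The resulting 12×6 matrix has rank 6, and its Smith normal form has invariant factors (1,1,1,1,1,1).

Computing H_k = (kernel of ∂_k) / (image of ∂_{k+1}):

  H_0: rank C_0 − rank ∂_1 = 6 − 5 = 1, and the invariant factors of ∂_1 are all 1, so H_0 = Z.
  H_1: rank ker ∂_1 − rank ∂_2 = (12 − 5) − 6 = 1, and the invariant factors of ∂_2 are all 1, so H_1 = Z.
  H_2: rank ker ∂_2 − rank ∂_3 = (6 − 6) − 0 = 0, and there is no ∂_3, so H_2 = 0.

As a check, the Euler characteristic is 6 − 12 + 6 = 0, which agrees with 1 − 1 + 0 = 0.
(K is a triangulation of the cylinder S^1 x I.)

H_0 = Z,  H_1 = Z,  H_2 = 0.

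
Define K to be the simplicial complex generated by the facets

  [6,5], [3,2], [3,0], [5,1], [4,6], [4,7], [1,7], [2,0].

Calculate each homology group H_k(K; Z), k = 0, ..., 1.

Take the total order 0 < 1 < 2 < 3 < 4 < 5 < 6 < 7 on the vertex set. Then K (dimension 1) consists of the simplices:

  0-simplices (8): [0], [1], [2], [3], [4], [5], [6], [7]
  1-simplices (8): [0,2], [0,3], [1,5], [1,7], [2,3], [4,6], [4,7], [5,6]

Hence C_0 ≅ Z^8, C_1 ≅ Z^8.

Boundary ∂_1: C_1 → C_0 is given by ∂[p,q] = [q] − [p].
This gives a 8×8 integer matrix of rank 6; reducing to Smith normal form yields diagonal entries (1,1,1,1,1,1).

Reading off H_k = ker ∂_k / im ∂_{k+1}:

  H_0: rank C_0 − rank ∂_1 = 8 − 6 = 2, and the invariant factors of ∂_1 are all 1, so H_0 ≅ Z^2.
  H_1: rank ker ∂_1 − rank ∂_2 = (8 − 6) − 0 = 2, and there is no ∂_2, so H_1 ≅ Z^2.

(K is a triangulation of the disjoint union of the circle S^1 and the circle S^1.)

H_0 = Z^2,  H_1 = Z^2.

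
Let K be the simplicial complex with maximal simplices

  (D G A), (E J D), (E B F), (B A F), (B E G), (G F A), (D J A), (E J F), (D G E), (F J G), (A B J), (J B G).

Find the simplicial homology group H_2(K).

We work with the vertex ordering A < B < D < E < F < G < J. The simplices of K, each written with vertices in increasing order, are:

  0-simplices (7): A, B, D, E, F, G, J
  1-simplices (18): AB, AD, AF, AG, AJ, BE, BF, BG, BJ, DE, DG, DJ, EF, EG, EJ, FG, FJ, GJ
  2-simplices (12): ABF, ABJ, ADG, ADJ, AFG, BEF, BEG, BGJ, DEG, DEJ, EFJ, FGJ

Hence C_0 ≅ Z^7, C_1 ≅ Z^18, C_2 ≅ Z^12.

The boundary map ∂_1: C_1 → C_0 is given by ∂[p,q] = [q] − [p].
As a 7×18 matrix over Z this has rank 6, with invariant factors (1,1,1,1,1,1).

The boundary map ∂_2: C_2 → C_1 maps a triangle to the signed sum of its edges. For instance
  ∂ABF = BF − AF + AB,
  ∂EFJ = FJ − EJ + EF.
As a 18×12 matrix over Z this has rank 12, with invariant factors (1,1,1,1,1,1,1,1,1,1,1,2).

Reading off H_k = ker ∂_k / im ∂_{k+1}:

  H_2: rank ker ∂_2 − rank ∂_3 = (12 − 12) − 0 = 0, and there is no ∂_3, so H_2 ≅ 0.

H_2 ≅ 0.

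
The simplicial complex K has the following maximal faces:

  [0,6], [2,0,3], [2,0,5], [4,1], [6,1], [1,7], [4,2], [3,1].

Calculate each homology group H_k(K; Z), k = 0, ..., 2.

K has 8 vertices, 11 edges, 2 triangles.
rank ∂_0 = 0, rank ∂_1 = 7 ⇒ b_0 = 8 − 0 − 7 = 1; all invariant factors of ∂_1 are 1 so no torsion. So H_0 = Z.
rank ∂_1 = 7, rank ∂_2 = 2 ⇒ b_1 = 11 − 7 − 2 = 2; all invariant factors of ∂_2 are 1 so no torsion. So H_1 = Z^2.
rank ∂_2 = 2, rank ∂_3 = 0 ⇒ b_2 = 2 − 2 − 0 = 0. So H_2 = 0.

H_0 = Z,  H_1 = Z^2,  H_2 = 0.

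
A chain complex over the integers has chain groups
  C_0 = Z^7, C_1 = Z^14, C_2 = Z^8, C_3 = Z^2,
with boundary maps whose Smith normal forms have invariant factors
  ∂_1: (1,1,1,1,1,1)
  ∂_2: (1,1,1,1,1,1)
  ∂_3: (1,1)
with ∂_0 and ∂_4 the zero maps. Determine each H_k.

H_0 = Z,  H_1 = Z^2,  H_2 = 0,  H_3 = 0.

H_0: b_0 = 7 − 0 − 6 = 1; torsion from ∂_1 factors > 1: none. So H_0 = Z.
H_1: b_1 = 14 − 6 − 6 = 2; torsion from ∂_2 factors > 1: none. So H_1 = Z^2.
H_2: b_2 = 8 − 6 − 2 = 0; torsion from ∂_3 factors > 1: none. So H_2 = 0.
H_3: b_3 = 2 − 2 − 0 = 0; torsion from ∂_4 factors > 1: none. So H_3 = 0.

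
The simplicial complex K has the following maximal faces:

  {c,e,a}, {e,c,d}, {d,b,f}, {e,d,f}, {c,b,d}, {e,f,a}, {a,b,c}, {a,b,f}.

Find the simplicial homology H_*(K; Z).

H_0 ≅ Z,  H_1 = 0,  H_2 ≅ Z.

K has 6 vertices, 12 edges, 8 triangles.
rank ∂_0 = 0, rank ∂_1 = 5 ⇒ b_0 = 6 − 0 − 5 = 1; all invariant factors of ∂_1 are 1 so no torsion. So H_0 = Z.
rank ∂_1 = 5, rank ∂_2 = 7 ⇒ b_1 = 12 − 5 − 7 = 0; all invariant factors of ∂_2 are 1 so no torsion. So H_1 = 0.
rank ∂_2 = 7, rank ∂_3 = 0 ⇒ b_2 = 8 − 7 − 0 = 1. So H_2 = Z.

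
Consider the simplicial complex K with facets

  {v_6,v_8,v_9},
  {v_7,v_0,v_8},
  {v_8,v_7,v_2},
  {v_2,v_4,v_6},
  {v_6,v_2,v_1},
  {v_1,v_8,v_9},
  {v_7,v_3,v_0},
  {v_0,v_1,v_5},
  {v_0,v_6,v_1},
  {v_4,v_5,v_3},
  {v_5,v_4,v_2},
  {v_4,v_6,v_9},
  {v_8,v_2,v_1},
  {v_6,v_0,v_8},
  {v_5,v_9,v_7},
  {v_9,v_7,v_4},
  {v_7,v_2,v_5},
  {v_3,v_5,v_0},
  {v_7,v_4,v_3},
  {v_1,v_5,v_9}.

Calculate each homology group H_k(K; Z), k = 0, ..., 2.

K has 10 vertices, 30 edges, 20 triangles.
rank ∂_0 = 0, rank ∂_1 = 9 ⇒ b_0 = 10 − 0 − 9 = 1; all invariant factors of ∂_1 are 1 so no torsion. So H_0 = Z.
rank ∂_1 = 9, rank ∂_2 = 20 ⇒ b_1 = 30 − 9 − 20 = 1; ∂_2 has invariant factor(s) [2] giving torsion. So H_1 = Z ⊕ Z/2Z.
rank ∂_2 = 20, rank ∂_3 = 0 ⇒ b_2 = 20 − 20 − 0 = 0. So H_2 = 0.

H_0 ≅ Z,  H_1 ≅ Z ⊕ Z/2Z,  H_2 = 0.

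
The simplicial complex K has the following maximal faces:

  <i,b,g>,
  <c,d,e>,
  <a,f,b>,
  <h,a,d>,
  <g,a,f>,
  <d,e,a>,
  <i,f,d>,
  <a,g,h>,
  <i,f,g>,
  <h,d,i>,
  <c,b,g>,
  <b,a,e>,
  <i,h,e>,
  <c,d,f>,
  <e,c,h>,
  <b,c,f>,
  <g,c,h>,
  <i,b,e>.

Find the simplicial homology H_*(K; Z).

Order the vertices as a < b < c < d < e < f < g < h < i. Listing each simplex with vertices in this order, K has dimension 2 with simplices:

  0-simplices (9): a, b, c, d, e, f, g, h, i
  1-simplices (27): ab, ad, ae, af, ag, ah, bc, be, bf, bg, bi, cd, ce, cf, cg, ch, de, df, dh, di, eh, ei, fg, fi, gh, gi, hi
  2-simplices (18): abe, abf, ade, adh, afg, agh, bcf, bcg, bei, bgi, cde, cdf, ceh, cgh, dfi, dhi, ehi, fgi

giving chain groups C_0 ≅ Z^9, C_1 ≅ Z^27, C_2 ≅ Z^18.

The boundary map ∂_1: C_1 → C_0 is given by ∂[p,q] = [q] − [p]. For instance
  ∂bc = c − b.
The 9×27 boundary matrix has rank 8 and Smith normal form diag(1,1,1,1,1,1,1,1).

Boundary ∂_2: C_2 → C_1 maps a triangle to the signed sum of its edges. For instance
  ∂afg = fg − ag + af,
  ∂ehi = hi − ei + eh.
As a 27×18 matrix over Z this has rank 18, with invariant factors (1,1,1,1,1,1,1,1,1,1,1,1,1,1,1,1,1,2).

From H_k ≅ ker(∂_k) / im(∂_{k+1}) we obtain:

  H_0: rank C_0 − rank ∂_1 = 9 − 8 = 1, and the invariant factors of ∂_1 are all 1, so H_0 ≅ Z.
  H_1: rank ker ∂_1 − rank ∂_2 = (27 − 8) − 18 = 1, and ∂_2 has invariant factor 2 > 1, so H_1 ≅ Z ⊕ Z/2Z.
  H_2: rank ker ∂_2 − rank ∂_3 = (18 − 18) − 0 = 0, and there is no ∂_3, so H_2 ≅ 0.

(K is a triangulation of the Klein bottle.)

H_0 = Z,  H_1 = Z ⊕ Z/2Z,  H_2 = 0.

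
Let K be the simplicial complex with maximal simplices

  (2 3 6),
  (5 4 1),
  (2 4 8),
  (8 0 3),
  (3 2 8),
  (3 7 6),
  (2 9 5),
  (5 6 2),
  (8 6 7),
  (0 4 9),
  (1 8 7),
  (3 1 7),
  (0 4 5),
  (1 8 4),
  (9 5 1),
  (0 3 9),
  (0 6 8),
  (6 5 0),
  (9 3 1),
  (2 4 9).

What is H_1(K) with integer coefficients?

H_1 = Z ⊕ Z/2.

Order the vertices as 0 < 1 < 2 < 3 < 4 < 5 < 6 < 7 < 8 < 9. Listing each simplex with vertices in this order, K has dimension 2 with simplices:

  0-simplices (10): [0], [1], [2], [3], [4], [5], [6], [7], [8], [9]
  1-simplices (30): (30 of them)
  2-simplices (20): (20 of them)

Hence C_0 ≅ Z^10, C_1 ≅ Z^30, C_2 ≅ Z^20.

∂_1: C_1 → C_0 sends each edge [p,q] (with p < q) to q − p. For instance
  ∂[3,8] = [8] − [3].
The resulting 10×30 matrix has rank 9, and its Smith normal form has invariant factors (1,1,1,1,1,1,1,1,1).

Boundary ∂_2: C_2 → C_1 acts by ∂[p,q,r] = [q,r] − [p,r] + [p,q]. For instance
  ∂[1,3,7] = [3,7] − [1,7] + [1,3],
  ∂[2,4,8] = [4,8] − [2,8] + [2,4].
As a 30×20 matrix over Z this has rank 20, with invariant factors (1,1,1,1,1,1,1,1,1,1,1,1,1,1,1,1,1,1,1,2).

Computing H_k = (kernel of ∂_k) / (image of ∂_{k+1}):

  H_1: rank ker ∂_1 − rank ∂_2 = (30 − 9) − 20 = 1, and ∂_2 has invariant factor 2 > 1, so H_1 = Z ⊕ Z/2.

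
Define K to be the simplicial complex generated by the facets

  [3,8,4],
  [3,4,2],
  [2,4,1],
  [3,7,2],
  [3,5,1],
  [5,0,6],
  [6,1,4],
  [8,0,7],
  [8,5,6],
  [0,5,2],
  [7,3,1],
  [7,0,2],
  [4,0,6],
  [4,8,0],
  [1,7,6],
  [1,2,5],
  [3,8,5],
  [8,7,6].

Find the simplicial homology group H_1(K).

We work with the vertex ordering 0 < 1 < 2 < 3 < 4 < 5 < 6 < 7 < 8. The simplices of K, each written with vertices in increasing order, are:

  0-simplices (9): [0], [1], [2], [3], [4], [5], [6], [7], [8]
  1-simplices (27): (27 of them)
  2-simplices (18): [0,2,5], [0,2,7], [0,4,6], [0,4,8], [0,5,6], [0,7,8], [1,2,4], [1,2,5], [1,3,5], [1,3,7], [1,4,6], [1,6,7], [2,3,4], [2,3,7], [3,4,8], [3,5,8], [5,6,8], [6,7,8]

Hence C_0 ≅ Z^9, C_1 ≅ Z^27, C_2 ≅ Z^18.

∂_1: C_1 → C_0 maps an edge to its endpoints' difference, ∂[p,q] = q − p.
As a 9×27 matrix over Z this has rank 8, with invariant factors (1,1,1,1,1,1,1,1).

∂_2: C_2 → C_1 sends each 2-simplex [p,q,r] to [q,r] − [p,r] + [p,q]. For instance
  ∂[0,5,6] = [5,6] − [0,6] + [0,5],
  ∂[1,4,6] = [4,6] − [1,6] + [1,4].
As a 27×18 matrix over Z this has rank 18, with invariant factors (1,1,1,1,1,1,1,1,1,1,1,1,1,1,1,1,1,2).

Reading off H_k = ker ∂_k / im ∂_{k+1}:

  H_1: rank ker ∂_1 − rank ∂_2 = (27 − 8) − 18 = 1, and ∂_2 has invariant factor 2 > 1, so H_1 ≅ Z ⊕ Z/2.

H_1 ≅ Z ⊕ Z/2.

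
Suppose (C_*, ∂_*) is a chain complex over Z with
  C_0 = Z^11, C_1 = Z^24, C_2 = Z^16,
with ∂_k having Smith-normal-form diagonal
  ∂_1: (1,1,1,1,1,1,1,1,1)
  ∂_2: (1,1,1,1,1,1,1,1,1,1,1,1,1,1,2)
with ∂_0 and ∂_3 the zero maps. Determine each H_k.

H_0: b_0 = 11 − 0 − 9 = 2; torsion from ∂_1 factors > 1: none. So H_0 = Z^2.
H_1: b_1 = 24 − 9 − 15 = 0; torsion from ∂_2 factors > 1: [2]. So H_1 = Z/2.
H_2: b_2 = 16 − 15 − 0 = 1; torsion from ∂_3 factors > 1: none. So H_2 = Z.

H_0 = Z^2,  H_1 = Z/2,  H_2 = Z.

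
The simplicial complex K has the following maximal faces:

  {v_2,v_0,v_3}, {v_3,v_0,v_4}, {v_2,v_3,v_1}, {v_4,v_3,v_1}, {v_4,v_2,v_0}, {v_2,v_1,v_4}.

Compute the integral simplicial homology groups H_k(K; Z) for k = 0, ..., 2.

Fix the vertex order v_0 < v_1 < v_2 < v_3 < v_4 and write every simplex with vertices in increasing order. Then dim K = 2 and the simplices of K are:

  0-simplices (5): [v_0], [v_1], [v_2], [v_3], [v_4]
  1-simplices (9): [v_0,v_2], [v_0,v_3], [v_0,v_4], [v_1,v_2], [v_1,v_3], [v_1,v_4], [v_2,v_3], [v_2,v_4], [v_3,v_4]
  2-simplices (6): [v_0,v_2,v_3], [v_0,v_2,v_4], [v_0,v_3,v_4], [v_1,v_2,v_3], [v_1,v_2,v_4], [v_1,v_3,v_4]

giving chain groups C_0 ≅ Z^5, C_1 ≅ Z^9, C_2 ≅ Z^6.

The boundary map ∂_1: C_1 → C_0 sends each edge [p,q] (with p < q) to q − p. For instance
  ∂[v_1,v_2] = [v_2] − [v_1].
As a 5×9 matrix over Z this has rank 4, with invariant factors (1,1,1,1).

The boundary map ∂_2: C_2 → C_1 maps a triangle to the signed sum of its edges. For instance
  ∂[v_1,v_2,v_3] = [v_2,v_3] − [v_1,v_3] + [v_1,v_2],
  ∂[v_1,v_3,v_4] = [v_3,v_4] − [v_1,v_4] + [v_1,v_3].
This gives a 9×6 integer matrix of rank 5; reducing to Smith normal form yields diagonal entries (1,1,1,1,1).

Computing H_k = (kernel of ∂_k) / (image of ∂_{k+1}):

  H_0: rank C_0 − rank ∂_1 = 5 − 4 = 1, and the invariant factors of ∂_1 are all 1, so H_0 = Z.
  H_1: rank ker ∂_1 − rank ∂_2 = (9 − 4) − 5 = 0, and the invariant factors of ∂_2 are all 1, so H_1 = 0.
  H_2: rank ker ∂_2 − rank ∂_3 = (6 − 5) − 0 = 1, and there is no ∂_3, so H_2 = Z.

H_0 = Z,  H_1 = 0,  H_2 = Z.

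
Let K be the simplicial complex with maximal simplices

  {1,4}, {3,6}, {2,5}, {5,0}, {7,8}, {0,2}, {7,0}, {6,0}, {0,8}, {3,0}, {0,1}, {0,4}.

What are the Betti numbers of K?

Order the vertices as 0 < 1 < 2 < 3 < 4 < 5 < 6 < 7 < 8. Listing each simplex with vertices in this order, K has dimension 1 with simplices:

  0-simplices (9): [0], [1], [2], [3], [4], [5], [6], [7], [8]
  1-simplices (12): [0,1], [0,2], [0,3], [0,4], [0,5], [0,6], [0,7], [0,8], [1,4], [2,5], [3,6], [7,8]

so the chain groups are C_0 ≅ Z^9, C_1 ≅ Z^12.

Boundary ∂_1: C_1 → C_0 maps an edge to its endpoints' difference, ∂[p,q] = q − p. For instance
  ∂[0,2] = [2] − [0].
The 9×12 boundary matrix has rank 8 and Smith normal form diag(1,1,1,1,1,1,1,1).

From H_k ≅ ker(∂_k) / im(∂_{k+1}) we obtain:

  H_0: rank C_0 − rank ∂_1 = 9 − 8 = 1, and the invariant factors of ∂_1 are all 1, so H_0 = Z.
  H_1: rank ker ∂_1 − rank ∂_2 = (12 − 8) − 0 = 4, and there is no ∂_2, so H_1 = Z^4.

As a check, the Euler characteristic is 9 − 12 = -3, which agrees with 1 − 4 = -3.
(K is a triangulation of a wedge of 4 circles.)

Hence the Betti numbers are b_0 = 1, b_1 = 4.

b_0 = 1, b_1 = 4.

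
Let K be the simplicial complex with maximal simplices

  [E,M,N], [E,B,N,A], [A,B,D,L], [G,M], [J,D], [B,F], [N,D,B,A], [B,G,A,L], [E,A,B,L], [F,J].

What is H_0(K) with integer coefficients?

H_0 ≅ Z.

Fix the vertex order A < B < D < E < F < G < J < L < M < N and write every simplex with vertices in increasing order. Then dim K = 3 and the simplices of K are:

  0-simplices (10): A, B, D, E, F, G, J, L, M, N
  1-simplices (22): AB, AD, AE, AG, AL, AN, BD, BE, BF, BG, BL, BN, DJ, DL, DN, EL, EM, EN, FJ, GL, GM, MN
  2-simplices (16): ABD, ABE, ABG, ABL, ABN, ADL, ADN, AEL, AEN, AGL, BDL, BDN, BEL, BEN, BGL, EMN
  3-simplices (5): ABDL, ABDN, ABEL, ABEN, ABGL

giving chain groups C_0 ≅ Z^10, C_1 ≅ Z^22, C_2 ≅ Z^16, C_3 ≅ Z^5.

∂_1: C_1 → C_0 sends each edge [p,q] (with p < q) to q − p. For instance
  ∂BG = G − B.
The 10×22 boundary matrix has rank 9 and Smith normal form diag(1,1,1,1,1,1,1,1,1).

The boundary map ∂_2: C_2 → C_1 acts by ∂[p,q,r] = [q,r] − [p,r] + [p,q]. For instance
  ∂ABG = BG − AG + AB,
  ∂AGL = GL − AL + AG.
As a 22×16 matrix over Z this has rank 11, with invariant factors (1,1,1,1,1,1,1,1,1,1,1).

∂_3: C_3 → C_2 sends each 3-simplex σ to the alternating sum Σ_i (−1)^i (σ with its i-th vertex removed). For instance
  ∂ABDN = BDN − ADN + ABN − ABD,
  ∂ABDL = BDL − ADL + ABL − ABD.
The 16×5 boundary matrix has rank 5 and Smith normal form diag(1,1,1,1,1).

Computing H_k = (kernel of ∂_k) / (image of ∂_{k+1}):

  H_0: rank C_0 − rank ∂_1 = 10 − 9 = 1, and the invariant factors of ∂_1 are all 1, so H_0 = Z.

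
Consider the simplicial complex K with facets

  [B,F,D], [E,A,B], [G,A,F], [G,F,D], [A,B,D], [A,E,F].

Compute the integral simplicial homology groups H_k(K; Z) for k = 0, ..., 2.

H_0 = Z,  H_1 = Z,  H_2 = 0.

Fix the vertex order A < B < D < E < F < G and write every simplex with vertices in increasing order. Then dim K = 2 and the simplices of K are:

  0-simplices (6): A, B, D, E, F, G
  1-simplices (12): AB, AD, AE, AF, AG, BD, BE, BF, DF, DG, EF, FG
  2-simplices (6): ABD, ABE, AEF, AFG, BDF, DFG

so the chain groups are C_0 ≅ Z^6, C_1 ≅ Z^12, C_2 ≅ Z^6.

Boundary ∂_1: C_1 → C_0 sends each edge [p,q] (with p < q) to q − p. For instance
  ∂BF = F − B.
The 6×12 boundary matrix has rank 5 and Smith normal form diag(1,1,1,1,1).

∂_2: C_2 → C_1 maps a triangle to the signed sum of its edges. For instance
  ∂BDF = DF − BF + BD,
  ∂DFG = FG − DG + DF.
As a 12×6 matrix over Z this has rank 6, with invariant factors (1,1,1,1,1,1).

Now H_k = ker ∂_k / im ∂_{k+1}, so:

  H_0: rank C_0 − rank ∂_1 = 6 − 5 = 1, and the invariant factors of ∂_1 are all 1, so H_0 ≅ Z.
  H_1: rank ker ∂_1 − rank ∂_2 = (12 − 5) − 6 = 1, and the invariant factors of ∂_2 are all 1, so H_1 ≅ Z.
  H_2: rank ker ∂_2 − rank ∂_3 = (6 − 6) − 0 = 0, and there is no ∂_3, so H_2 ≅ 0.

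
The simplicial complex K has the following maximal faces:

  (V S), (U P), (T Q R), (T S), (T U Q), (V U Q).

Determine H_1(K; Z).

Fix the vertex order P < Q < R < S < T < U < V and write every simplex with vertices in increasing order. Then dim K = 2 and the simplices of K are:

  0-simplices (7): P, Q, R, S, T, U, V
  1-simplices (10): PU, QR, QT, QU, QV, RT, ST, SV, TU, UV
  2-simplices (3): QRT, QTU, QUV

so the chain groups are C_0 ≅ Z^7, C_1 ≅ Z^10, C_2 ≅ Z^3.

Boundary ∂_1: C_1 → C_0 is given by ∂[p,q] = [q] − [p]. For instance
  ∂ST = T − S.
As a 7×10 matrix over Z this has rank 6, with invariant factors (1,1,1,1,1,1).

∂_2: C_2 → C_1 acts by ∂[p,q,r] = [q,r] − [p,r] + [p,q]. For instance
  ∂QTU = TU − QU + QT,
  ∂QUV = UV − QV + QU.
As a 10×3 matrix over Z this has rank 3, with invariant factors (1,1,1).

Now H_k = ker ∂_k / im ∂_{k+1}, so:

  H_1: rank ker ∂_1 − rank ∂_2 = (10 − 6) − 3 = 1, and the invariant factors of ∂_2 are all 1, so H_1 ≅ Z.

H_1 = Z.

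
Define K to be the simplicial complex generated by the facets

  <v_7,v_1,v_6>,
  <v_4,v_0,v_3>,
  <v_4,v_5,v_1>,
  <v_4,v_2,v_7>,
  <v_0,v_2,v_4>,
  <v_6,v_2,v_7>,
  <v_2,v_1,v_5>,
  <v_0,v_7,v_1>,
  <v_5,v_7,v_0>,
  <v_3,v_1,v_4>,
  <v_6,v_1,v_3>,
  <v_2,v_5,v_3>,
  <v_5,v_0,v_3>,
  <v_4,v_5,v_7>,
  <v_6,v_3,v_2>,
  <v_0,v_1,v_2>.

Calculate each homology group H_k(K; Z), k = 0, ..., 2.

Order the vertices as v_0 < v_1 < v_2 < v_3 < v_4 < v_5 < v_6 < v_7. Listing each simplex with vertices in this order, K has dimension 2 with simplices:

  0-simplices (8): [v_0], [v_1], [v_2], [v_3], [v_4], [v_5], [v_6], [v_7]
  1-simplices (24): (24 of them)
  2-simplices (16): (16 of them)

Hence C_0 ≅ Z^8, C_1 ≅ Z^24, C_2 ≅ Z^16.

The boundary map ∂_1: C_1 → C_0 is given by ∂[p,q] = [q] − [p].
The 8×24 boundary matrix has rank 7 and Smith normal form diag(1,1,1,1,1,1,1).

Boundary ∂_2: C_2 → C_1 maps a triangle to the signed sum of its edges. For instance
  ∂[v_1,v_3,v_4] = [v_3,v_4] − [v_1,v_4] + [v_1,v_3],
  ∂[v_0,v_1,v_7] = [v_1,v_7] − [v_0,v_7] + [v_0,v_1].
The 24×16 boundary matrix has rank 15 and Smith normal form diag(1,1,1,1,1,1,1,1,1,1,1,1,1,1,1).

Reading off H_k = ker ∂_k / im ∂_{k+1}:

  H_0: rank C_0 − rank ∂_1 = 8 − 7 = 1, and the invariant factors of ∂_1 are all 1, so H_0 ≅ Z.
  H_1: rank ker ∂_1 − rank ∂_2 = (24 − 7) − 15 = 2, and the invariant factors of ∂_2 are all 1, so H_1 ≅ Z^2.
  H_2: rank ker ∂_2 − rank ∂_3 = (16 − 15) − 0 = 1, and there is no ∂_3, so H_2 ≅ Z.

(K is a triangulation of the torus T^2.)

H_0 ≅ Z,  H_1 ≅ Z^2,  H_2 ≅ Z.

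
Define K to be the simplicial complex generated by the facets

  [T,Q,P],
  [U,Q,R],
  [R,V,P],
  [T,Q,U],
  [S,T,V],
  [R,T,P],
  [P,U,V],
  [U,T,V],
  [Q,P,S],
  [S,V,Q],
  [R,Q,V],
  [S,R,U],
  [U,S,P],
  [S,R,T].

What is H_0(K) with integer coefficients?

Order the vertices as P < Q < R < S < T < U < V. Listing each simplex with vertices in this order, K has dimension 2 with simplices:

  0-simplices (7): P, Q, R, S, T, U, V
  1-simplices (21): PQ, PR, PS, PT, PU, PV, QR, QS, QT, QU, QV, RS, RT, RU, RV, ST, SU, SV, TU, TV, UV
  2-simplices (14): PQS, PQT, PRT, PRV, PSU, PUV, QRU, QRV, QSV, QTU, RST, RSU, STV, TUV

Hence C_0 ≅ Z^7, C_1 ≅ Z^21, C_2 ≅ Z^14.

Boundary ∂_1: C_1 → C_0 sends each edge [p,q] (with p < q) to q − p. For instance
  ∂RU = U − R.
The resulting 7×21 matrix has rank 6, and its Smith normal form has invariant factors (1,1,1,1,1,1).

Boundary ∂_2: C_2 → C_1 acts by ∂[p,q,r] = [q,r] − [p,r] + [p,q]. For instance
  ∂PQS = QS − PS + PQ,
  ∂QRU = RU − QU + QR.
The 21×14 boundary matrix has rank 13 and Smith normal form diag(1,1,1,1,1,1,1,1,1,1,1,1,1).

From H_k ≅ ker(∂_k) / im(∂_{k+1}) we obtain:

  H_0: rank C_0 − rank ∂_1 = 7 − 6 = 1, and the invariant factors of ∂_1 are all 1, so H_0 ≅ Z.

H_0 ≅ Z.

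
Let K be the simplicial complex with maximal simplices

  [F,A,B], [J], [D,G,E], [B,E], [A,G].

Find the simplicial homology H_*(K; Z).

H_0 = Z^2,  H_1 = Z,  H_2 = 0.

Order the vertices as A < B < D < E < F < G < J. Listing each simplex with vertices in this order, K has dimension 2 with simplices:

  0-simplices (7): A, B, D, E, F, G, J
  1-simplices (8): AB, AF, AG, BE, BF, DE, DG, EG
  2-simplices (2): ABF, DEG

so the chain groups are C_0 ≅ Z^7, C_1 ≅ Z^8, C_2 ≅ Z^2.

The boundary map ∂_1: C_1 → C_0 is given by ∂[p,q] = [q] − [p]. For instance
  ∂AF = F − A.
As a 7×8 matrix over Z this has rank 5, with invariant factors (1,1,1,1,1).

∂_2: C_2 → C_1 sends each 2-simplex [p,q,r] to [q,r] − [p,r] + [p,q]. For instance
  ∂DEG = EG − DG + DE,
  ∂ABF = BF − AF + AB.
The resulting 8×2 matrix has rank 2, and its Smith normal form has invariant factors (1,1).

Computing H_k = (kernel of ∂_k) / (image of ∂_{k+1}):

  H_0: rank C_0 − rank ∂_1 = 7 − 5 = 2, and the invariant factors of ∂_1 are all 1, so H_0 ≅ Z^2.
  H_1: rank ker ∂_1 − rank ∂_2 = (8 − 5) − 2 = 1, and the invariant factors of ∂_2 are all 1, so H_1 ≅ Z.
  H_2: rank ker ∂_2 − rank ∂_3 = (2 − 2) − 0 = 0, and there is no ∂_3, so H_2 ≅ 0.

As a check, the Euler characteristic is 7 − 8 + 2 = 1, which agrees with 2 − 1 + 0 = 1.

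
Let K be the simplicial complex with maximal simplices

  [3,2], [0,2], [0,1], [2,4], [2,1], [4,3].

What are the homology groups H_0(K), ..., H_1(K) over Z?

H_0 ≅ Z,  H_1 ≅ Z^2.

Fix the vertex order 0 < 1 < 2 < 3 < 4 and write every simplex with vertices in increasing order. Then dim K = 1 and the simplices of K are:

  0-simplices (5): [0], [1], [2], [3], [4]
  1-simplices (6): [0,1], [0,2], [1,2], [2,3], [2,4], [3,4]

giving chain groups C_0 ≅ Z^5, C_1 ≅ Z^6.

∂_1: C_1 → C_0 sends each edge [p,q] (with p < q) to q − p. For instance
  ∂[2,4] = [4] − [2].
The 5×6 boundary matrix has rank 4 and Smith normal form diag(1,1,1,1).

Reading off H_k = ker ∂_k / im ∂_{k+1}:

  H_0: rank C_0 − rank ∂_1 = 5 − 4 = 1, and the invariant factors of ∂_1 are all 1, so H_0 = Z.
  H_1: rank ker ∂_1 − rank ∂_2 = (6 − 4) − 0 = 2, and there is no ∂_2, so H_1 = Z^2.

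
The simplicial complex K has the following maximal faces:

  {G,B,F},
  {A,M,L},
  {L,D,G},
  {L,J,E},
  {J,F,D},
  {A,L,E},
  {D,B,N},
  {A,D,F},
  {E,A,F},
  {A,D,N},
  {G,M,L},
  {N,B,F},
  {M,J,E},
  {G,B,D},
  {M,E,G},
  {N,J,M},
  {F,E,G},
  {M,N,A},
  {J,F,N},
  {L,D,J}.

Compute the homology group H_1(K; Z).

Take the total order A < B < D < E < F < G < J < L < M < N on the vertex set. Then K (dimension 2) consists of the simplices:

  0-simplices (10): A, B, D, E, F, G, J, L, M, N
  1-simplices (30): AD, AE, AF, AL, AM, AN, BD, BF, BG, BN, DF, DG, DJ, DL, DN, EF, EG, EJ, EL, EM, FG, FJ, FN, GL, GM, JL, JM, JN, LM, MN
  2-simplices (20): ADF, ADN, AEF, AEL, ALM, AMN, BDG, BDN, BFG, BFN, DFJ, DGL, DJL, EFG, EGM, EJL, EJM, FJN, GLM, JMN

giving chain groups C_0 ≅ Z^10, C_1 ≅ Z^30, C_2 ≅ Z^20.

The boundary map ∂_1: C_1 → C_0 sends each edge [p,q] (with p < q) to q − p.
This gives a 10×30 integer matrix of rank 9; reducing to Smith normal form yields diagonal entries (1,1,1,1,1,1,1,1,1).

The boundary map ∂_2: C_2 → C_1 sends each 2-simplex [p,q,r] to [q,r] − [p,r] + [p,q]. For instance
  ∂DJL = JL − DL + DJ,
  ∂BDN = DN − BN + BD.
The 30×20 boundary matrix has rank 20 and Smith normal form diag(1,1,1,1,1,1,1,1,1,1,1,1,1,1,1,1,1,1,1,2).

From H_k ≅ ker(∂_k) / im(∂_{k+1}) we obtain:

  H_1: rank ker ∂_1 − rank ∂_2 = (30 − 9) − 20 = 1, and ∂_2 has invariant factor 2 > 1, so H_1 = Z × Z/2.

H_1 = Z × Z/2.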